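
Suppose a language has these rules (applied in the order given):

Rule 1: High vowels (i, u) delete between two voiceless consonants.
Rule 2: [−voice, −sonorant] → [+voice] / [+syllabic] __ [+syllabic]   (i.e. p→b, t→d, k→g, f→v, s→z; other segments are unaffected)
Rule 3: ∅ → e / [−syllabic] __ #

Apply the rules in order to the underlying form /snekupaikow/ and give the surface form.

snekpaigowe

Rule 1 (high vowel syncope): /u/ is a high vowel flanked by voiceless consonants /k/ and /p/, so it deletes. /snekupaikow/ → snekpaikow.
Rule 2 (intervocalic voicing): /k/ is a voiceless obstruent between vowels /i/ and /o/, so it voices to [g]. /snekpaikow/ → snekpaigow.
Rule 3 (final e-epenthesis): the form ends in the consonant /w/, so [e] is inserted word-finally. /snekpaigow/ → snekpaigowe.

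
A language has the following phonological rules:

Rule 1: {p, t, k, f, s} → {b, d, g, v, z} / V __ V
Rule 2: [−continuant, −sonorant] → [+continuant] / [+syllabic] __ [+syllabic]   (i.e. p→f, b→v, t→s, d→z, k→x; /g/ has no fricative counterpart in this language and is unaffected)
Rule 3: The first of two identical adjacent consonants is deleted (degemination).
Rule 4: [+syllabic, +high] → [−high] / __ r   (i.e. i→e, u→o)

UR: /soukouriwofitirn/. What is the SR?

sougooriwovizern

Rule 1 (intervocalic voicing): /k/ is a voiceless obstruent between vowels /u/ and /o/, so it voices to [g]. /f/ is a voiceless obstruent between vowels /o/ and /i/, so it voices to [v]. /t/ is a voiceless obstruent between vowels /i/ and /i/, so it voices to [d]. /soukouriwofitirn/ → sougouriwovidirn.
Rule 2 (intervocalic spirantization): /d/ is a stop between vowels /i/ and /i/, so it spirantizes to the fricative [z]. /sougouriwovidirn/ → sougouriwovizirn.
Rule 3 (degemination): no segment meets the environment; /sougouriwovizirn/ is unchanged.
Rule 4 (pre-rhotic lowering): /u/ is a high vowel immediately before /r/, so it lowers to [o]. /i/ is a high vowel immediately before /r/, so it lowers to [e]. /sougouriwovizirn/ → sougooriwovizern.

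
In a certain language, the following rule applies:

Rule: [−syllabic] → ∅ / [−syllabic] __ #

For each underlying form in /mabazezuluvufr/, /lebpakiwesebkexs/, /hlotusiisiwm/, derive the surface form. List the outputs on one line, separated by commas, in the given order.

/mabazezuluvufr/: /r/ is the second consonant of a word-final cluster /fr/, so it deletes. → [mabazezuluvuf].
/lebpakiwesebkexs/: /s/ is the second consonant of a word-final cluster /xs/, so it deletes. → [lebpakiwesebkex].
/hlotusiisiwm/: /m/ is the second consonant of a word-final cluster /wm/, so it deletes. → [hlotusiisiw].

mabazezuluvuf, lebpakiwesebkex, hlotusiisiw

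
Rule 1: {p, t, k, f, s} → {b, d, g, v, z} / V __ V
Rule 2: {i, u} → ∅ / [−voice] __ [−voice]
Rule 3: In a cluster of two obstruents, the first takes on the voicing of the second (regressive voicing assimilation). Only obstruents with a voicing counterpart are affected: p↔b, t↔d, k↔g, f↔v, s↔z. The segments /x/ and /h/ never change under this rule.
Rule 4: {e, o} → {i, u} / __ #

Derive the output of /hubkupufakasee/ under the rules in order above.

hupkubuvagazei

Rule 1 (intervocalic voicing): /p/ is a voiceless obstruent between vowels /u/ and /u/, so it voices to [b]. /f/ is a voiceless obstruent between vowels /u/ and /a/, so it voices to [v]. /k/ is a voiceless obstruent between vowels /a/ and /a/, so it voices to [g]. /s/ is a voiceless obstruent between vowels /a/ and /e/, so it voices to [z]. /hubkupufakasee/ → hubkubuvagazee.
Rule 2 (high vowel syncope): no segment meets the environment; /hubkubuvagazee/ is unchanged.
Rule 3 (regressive voicing assimilation): /b/ precedes the voiceless obstruent /k/, so it devoices to [p] by assimilation. /hubkubuvagazee/ → hupkubuvagazee.
Rule 4 (final vowel raising): /e/ is a mid vowel in word-final position, so it raises to [i]. /hupkubuvagazee/ → hupkubuvagazei.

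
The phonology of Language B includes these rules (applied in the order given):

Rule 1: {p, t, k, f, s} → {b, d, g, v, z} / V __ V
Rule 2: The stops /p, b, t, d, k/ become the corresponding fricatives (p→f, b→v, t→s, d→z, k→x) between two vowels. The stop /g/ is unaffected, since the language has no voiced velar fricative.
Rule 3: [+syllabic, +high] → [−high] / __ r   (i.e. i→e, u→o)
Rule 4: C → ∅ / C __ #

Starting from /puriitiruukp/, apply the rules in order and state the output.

poriizeruuk

Rule 1 (intervocalic voicing): /t/ is a voiceless obstruent between vowels /i/ and /i/, so it voices to [d]. /puriitiruukp/ → puriidiruukp.
Rule 2 (intervocalic spirantization): /d/ is a stop between vowels /i/ and /i/, so it spirantizes to the fricative [z]. /puriidiruukp/ → puriiziruukp.
Rule 3 (pre-rhotic lowering): /u/ is a high vowel immediately before /r/, so it lowers to [o]. /i/ is a high vowel immediately before /r/, so it lowers to [e]. /puriiziruukp/ → poriizeruukp.
Rule 4 (final cluster simplification): /p/ is the second consonant of a word-final cluster /kp/, so it deletes. /poriizeruukp/ → poriizeruuk.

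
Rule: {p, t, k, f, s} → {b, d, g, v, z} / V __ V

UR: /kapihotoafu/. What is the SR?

Scanning /kapihotoafu/: /k/ at position 1 is not in the conditioning environment; /p/ is a voiceless obstruent between vowels /a/ and /i/, so it voices to [b]; /t/ is a voiceless obstruent between vowels /o/ and /o/, so it voices to [d]; /f/ is a voiceless obstruent between vowels /a/ and /u/, so it voices to [v].
Result: [kabihodoavu].

kabihodoavu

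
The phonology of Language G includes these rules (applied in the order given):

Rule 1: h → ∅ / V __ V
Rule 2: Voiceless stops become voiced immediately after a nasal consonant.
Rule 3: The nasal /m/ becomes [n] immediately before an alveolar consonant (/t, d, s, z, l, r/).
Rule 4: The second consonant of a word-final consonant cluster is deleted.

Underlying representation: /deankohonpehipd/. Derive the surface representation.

Rule 1 (intervocalic h-deletion): /h/ occurs between vowels /o/ and /o/, so it deletes. /h/ occurs between vowels /e/ and /i/, so it deletes. /deankohonpehipd/ → deankoonpeipd.
Rule 2 (post-nasal voicing): /k/ is a voiceless stop immediately after the nasal /n/, so it voices to [g]. /p/ is a voiceless stop immediately after the nasal /n/, so it voices to [b]. /deankoonpeipd/ → deangoonbeipd.
Rule 3 (nasal place assimilation): no segment meets the environment; /deangoonbeipd/ is unchanged.
Rule 4 (final cluster simplification): /d/ is the second consonant of a word-final cluster /pd/, so it deletes. /deangoonbeipd/ → deangoonbeip.

deangoonbeip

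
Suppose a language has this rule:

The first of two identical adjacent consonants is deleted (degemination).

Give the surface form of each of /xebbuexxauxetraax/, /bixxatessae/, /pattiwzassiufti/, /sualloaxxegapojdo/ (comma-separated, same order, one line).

xebuexauxetraax, bixatesae, patiwzasiufti, sualoaxegapojdo

/xebbuexxauxetraax/: /bb/ is a geminate; the first /b/ deletes. /xx/ is a geminate; the first /x/ deletes. → [xebuexauxetraax].
/bixxatessae/: /xx/ is a geminate; the first /x/ deletes. /ss/ is a geminate; the first /s/ deletes. → [bixatesae].
/pattiwzassiufti/: /tt/ is a geminate; the first /t/ deletes. /ss/ is a geminate; the first /s/ deletes. → [patiwzasiufti].
/sualloaxxegapojdo/: /ll/ is a geminate; the first /l/ deletes. /xx/ is a geminate; the first /x/ deletes. → [sualoaxegapojdo].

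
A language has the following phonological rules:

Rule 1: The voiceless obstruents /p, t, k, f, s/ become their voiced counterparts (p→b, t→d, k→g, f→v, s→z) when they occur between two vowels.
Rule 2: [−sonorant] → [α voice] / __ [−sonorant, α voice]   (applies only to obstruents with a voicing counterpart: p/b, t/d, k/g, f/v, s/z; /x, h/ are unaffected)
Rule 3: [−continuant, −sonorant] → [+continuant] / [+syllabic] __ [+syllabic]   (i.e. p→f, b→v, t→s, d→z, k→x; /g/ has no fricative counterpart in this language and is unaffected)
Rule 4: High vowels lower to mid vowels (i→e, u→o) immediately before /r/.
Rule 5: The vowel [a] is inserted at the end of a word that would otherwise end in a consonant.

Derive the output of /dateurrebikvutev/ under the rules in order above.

dazeorrevigvuzeva

Rule 1 (intervocalic voicing): /t/ is a voiceless obstruent between vowels /a/ and /e/, so it voices to [d]. /t/ is a voiceless obstruent between vowels /u/ and /e/, so it voices to [d]. /dateurrebikvutev/ → dadeurrebikvudev.
Rule 2 (regressive voicing assimilation): /k/ precedes the voiced obstruent /v/, so it voices to [g] by assimilation. /dadeurrebikvudev/ → dadeurrebigvudev.
Rule 3 (intervocalic spirantization): /d/ is a stop between vowels /a/ and /e/, so it spirantizes to the fricative [z]. /b/ is a stop between vowels /e/ and /i/, so it spirantizes to the fricative [v]. /d/ is a stop between vowels /u/ and /e/, so it spirantizes to the fricative [z]. /dadeurrebigvudev/ → dazeurrevigvuzev.
Rule 4 (pre-rhotic lowering): /u/ is a high vowel immediately before /r/, so it lowers to [o]. /dazeurrevigvuzev/ → dazeorrevigvuzev.
Rule 5 (final a-epenthesis): the form ends in the consonant /v/, so [a] is inserted word-finally. /dazeorrevigvuzev/ → dazeorrevigvuzeva.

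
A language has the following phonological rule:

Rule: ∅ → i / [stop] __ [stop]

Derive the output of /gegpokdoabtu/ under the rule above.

gegipokidoabitu

/g/ and /p/ form a stop–stop cluster, so [i] is inserted between them.
/k/ and /d/ form a stop–stop cluster, so [i] is inserted between them.
/b/ and /t/ form a stop–stop cluster, so [i] is inserted between them.
Surface form: [gegipokidoabitu].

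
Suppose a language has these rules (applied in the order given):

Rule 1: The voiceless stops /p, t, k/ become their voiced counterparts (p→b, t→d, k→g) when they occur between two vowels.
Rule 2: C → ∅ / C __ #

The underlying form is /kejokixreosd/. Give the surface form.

Rule 1 (intervocalic voicing): /k/ is a voiceless stop between vowels /o/ and /i/, so it voices to [g]. /kejokixreosd/ → kejogixreosd.
Rule 2 (final cluster simplification): /d/ is the second consonant of a word-final cluster /sd/, so it deletes. /kejogixreosd/ → kejogixreos.

kejogixreos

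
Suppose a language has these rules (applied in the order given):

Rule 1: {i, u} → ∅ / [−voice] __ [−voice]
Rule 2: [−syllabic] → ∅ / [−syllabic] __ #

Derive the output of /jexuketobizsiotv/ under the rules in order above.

jexketobizsiot

Rule 1 (high vowel syncope): /u/ is a high vowel flanked by voiceless consonants /x/ and /k/, so it deletes. /jexuketobizsiotv/ → jexketobizsiotv.
Rule 2 (final cluster simplification): /v/ is the second consonant of a word-final cluster /tv/, so it deletes. /jexketobizsiotv/ → jexketobizsiot.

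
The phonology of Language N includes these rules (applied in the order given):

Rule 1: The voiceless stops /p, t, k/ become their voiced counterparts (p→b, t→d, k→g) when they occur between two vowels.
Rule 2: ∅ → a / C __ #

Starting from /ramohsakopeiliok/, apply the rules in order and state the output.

Rule 1 (intervocalic voicing): /k/ is a voiceless stop between vowels /a/ and /o/, so it voices to [g]. /p/ is a voiceless stop between vowels /o/ and /e/, so it voices to [b]. /ramohsakopeiliok/ → ramohsagobeiliok.
Rule 2 (final a-epenthesis): the form ends in the consonant /k/, so [a] is inserted word-finally. /ramohsagobeiliok/ → ramohsagobeilioka.

ramohsagobeilioka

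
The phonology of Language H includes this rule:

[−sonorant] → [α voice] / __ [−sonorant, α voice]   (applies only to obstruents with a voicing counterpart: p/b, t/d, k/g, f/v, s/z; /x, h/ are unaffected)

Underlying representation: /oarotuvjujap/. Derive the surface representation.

No segment of /oarotuvjujap/ meets the structural description of the rule, so the form surfaces unchanged.

oarotuvjujap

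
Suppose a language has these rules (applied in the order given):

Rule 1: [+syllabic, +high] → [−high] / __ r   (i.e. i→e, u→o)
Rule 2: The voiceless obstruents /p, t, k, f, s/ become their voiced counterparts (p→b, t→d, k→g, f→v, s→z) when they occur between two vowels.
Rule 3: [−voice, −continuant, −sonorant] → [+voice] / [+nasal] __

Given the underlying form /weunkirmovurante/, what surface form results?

Rule 1 (pre-rhotic lowering): /i/ is a high vowel immediately before /r/, so it lowers to [e]. /u/ is a high vowel immediately before /r/, so it lowers to [o]. /weunkirmovurante/ → weunkermovorante.
Rule 2 (intervocalic voicing): no segment meets the environment; /weunkermovorante/ is unchanged.
Rule 3 (post-nasal voicing): /k/ is a voiceless stop immediately after the nasal /n/, so it voices to [g]. /t/ is a voiceless stop immediately after the nasal /n/, so it voices to [d]. /weunkermovorante/ → weungermovorande.

weungermovorande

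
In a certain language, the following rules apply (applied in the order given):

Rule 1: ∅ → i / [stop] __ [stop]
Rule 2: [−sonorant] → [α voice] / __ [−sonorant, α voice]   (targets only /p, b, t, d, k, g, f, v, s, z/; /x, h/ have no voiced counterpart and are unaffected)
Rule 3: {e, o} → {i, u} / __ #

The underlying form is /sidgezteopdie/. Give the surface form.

Rule 1 (stop-cluster i-epenthesis): /d/ and /g/ form a stop–stop cluster, so [i] is inserted between them. /p/ and /d/ form a stop–stop cluster, so [i] is inserted between them. /sidgezteopdie/ → sidigezteopidie.
Rule 2 (regressive voicing assimilation): /z/ precedes the voiceless obstruent /t/, so it devoices to [s] by assimilation. /sidigezteopidie/ → sidigesteopidie.
Rule 3 (final vowel raising): /e/ is a mid vowel in word-final position, so it raises to [i]. /sidigesteopidie/ → sidigesteopidii.

sidigesteopidii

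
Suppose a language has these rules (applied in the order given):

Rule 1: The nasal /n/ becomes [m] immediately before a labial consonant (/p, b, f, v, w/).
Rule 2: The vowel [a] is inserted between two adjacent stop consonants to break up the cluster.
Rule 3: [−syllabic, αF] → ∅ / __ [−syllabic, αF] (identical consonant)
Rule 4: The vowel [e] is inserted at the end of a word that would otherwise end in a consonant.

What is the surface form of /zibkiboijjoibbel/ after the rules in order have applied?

zibakiboijoibabele

Rule 1 (nasal place assimilation): no segment meets the environment; /zibkiboijjoibbel/ is unchanged.
Rule 2 (stop-cluster a-epenthesis): /b/ and /k/ form a stop–stop cluster, so [a] is inserted between them. /b/ and /b/ form a stop–stop cluster, so [a] is inserted between them. /zibkiboijjoibbel/ → zibakiboijjoibabel.
Rule 3 (degemination): /jj/ is a geminate; the first /j/ deletes. /zibakiboijjoibabel/ → zibakiboijoibabel.
Rule 4 (final e-epenthesis): the form ends in the consonant /l/, so [e] is inserted word-finally. /zibakiboijoibabel/ → zibakiboijoibabele.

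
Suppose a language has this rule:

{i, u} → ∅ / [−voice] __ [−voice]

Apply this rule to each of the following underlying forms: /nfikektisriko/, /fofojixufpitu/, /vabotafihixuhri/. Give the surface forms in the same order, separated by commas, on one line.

/nfikektisriko/: /i/ is a high vowel flanked by voiceless consonants /f/ and /k/, so it deletes. /i/ is a high vowel flanked by voiceless consonants /t/ and /s/, so it deletes. → [nfkektsriko].
/fofojixufpitu/: /u/ is a high vowel flanked by voiceless consonants /x/ and /f/, so it deletes. /i/ is a high vowel flanked by voiceless consonants /p/ and /t/, so it deletes. → [fofojixfptu].
/vabotafihixuhri/: /i/ is a high vowel flanked by voiceless consonants /f/ and /h/, so it deletes. /i/ is a high vowel flanked by voiceless consonants /h/ and /x/, so it deletes. /u/ is a high vowel flanked by voiceless consonants /x/ and /h/, so it deletes. → [vabotafhxhri].

nfkektsriko, fofojixfptu, vabotafhxhri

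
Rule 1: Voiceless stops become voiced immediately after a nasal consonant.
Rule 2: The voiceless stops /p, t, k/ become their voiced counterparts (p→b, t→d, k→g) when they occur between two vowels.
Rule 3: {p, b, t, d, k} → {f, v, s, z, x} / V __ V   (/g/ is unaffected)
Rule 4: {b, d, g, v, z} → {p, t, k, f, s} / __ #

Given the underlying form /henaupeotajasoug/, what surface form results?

henauveozajasouk

Rule 1 (post-nasal voicing): no segment meets the environment; /henaupeotajasoug/ is unchanged.
Rule 2 (intervocalic voicing): /p/ is a voiceless stop between vowels /u/ and /e/, so it voices to [b]. /t/ is a voiceless stop between vowels /o/ and /a/, so it voices to [d]. /henaupeotajasoug/ → henaubeodajasoug.
Rule 3 (intervocalic spirantization): /b/ is a stop between vowels /u/ and /e/, so it spirantizes to the fricative [v]. /d/ is a stop between vowels /o/ and /a/, so it spirantizes to the fricative [z]. /henaubeodajasoug/ → henauveozajasoug.
Rule 4 (final devoicing): /g/ is a voiced obstruent in word-final position, so it devoices to [k]. /henauveozajasoug/ → henauveozajasouk.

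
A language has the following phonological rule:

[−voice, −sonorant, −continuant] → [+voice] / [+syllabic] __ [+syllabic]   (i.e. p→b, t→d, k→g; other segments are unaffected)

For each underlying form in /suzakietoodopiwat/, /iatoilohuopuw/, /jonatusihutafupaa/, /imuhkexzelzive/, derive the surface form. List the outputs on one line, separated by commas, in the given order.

/suzakietoodopiwat/: /k/ is a voiceless stop between vowels /a/ and /i/, so it voices to [g]. /t/ is a voiceless stop between vowels /e/ and /o/, so it voices to [d]. /p/ is a voiceless stop between vowels /o/ and /i/, so it voices to [b]. → [suzagiedoodobiwat].
/iatoilohuopuw/: /t/ is a voiceless stop between vowels /a/ and /o/, so it voices to [d]. /p/ is a voiceless stop between vowels /o/ and /u/, so it voices to [b]. → [iadoilohuobuw].
/jonatusihutafupaa/: /t/ is a voiceless stop between vowels /a/ and /u/, so it voices to [d]. /t/ is a voiceless stop between vowels /u/ and /a/, so it voices to [d]. /p/ is a voiceless stop between vowels /u/ and /a/, so it voices to [b]. → [jonadusihudafubaa].
/imuhkexzelzive/: the rule's environment is not met; surfaces unchanged as [imuhkexzelzive].

suzagiedoodobiwat, iadoilohuobuw, jonadusihudafubaa, imuhkexzelzive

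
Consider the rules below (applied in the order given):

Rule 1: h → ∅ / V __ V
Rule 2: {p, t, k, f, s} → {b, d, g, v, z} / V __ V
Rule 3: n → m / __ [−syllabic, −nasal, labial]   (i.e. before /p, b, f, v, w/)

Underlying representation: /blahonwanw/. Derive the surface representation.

Rule 1 (intervocalic h-deletion): /h/ occurs between vowels /a/ and /o/, so it deletes. /blahonwanw/ → blaonwanw.
Rule 2 (intervocalic voicing): no segment meets the environment; /blaonwanw/ is unchanged.
Rule 3 (nasal place assimilation): /n/ precedes the labial consonant /w/, so it assimilates in place to [m]. /n/ precedes the labial consonant /w/, so it assimilates in place to [m]. /blaonwanw/ → blaomwamw.

blaomwamw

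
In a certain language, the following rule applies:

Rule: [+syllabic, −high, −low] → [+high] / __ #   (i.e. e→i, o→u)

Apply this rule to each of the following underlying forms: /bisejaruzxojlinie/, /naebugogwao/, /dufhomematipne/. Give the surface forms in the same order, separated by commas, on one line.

/bisejaruzxojlinie/: /e/ is a mid vowel in word-final position, so it raises to [i]. → [bisejaruzxojlinii].
/naebugogwao/: /o/ is a mid vowel in word-final position, so it raises to [u]. → [naebugogwau].
/dufhomematipne/: /e/ is a mid vowel in word-final position, so it raises to [i]. → [dufhomematipni].

bisejaruzxojlinii, naebugogwau, dufhomematipni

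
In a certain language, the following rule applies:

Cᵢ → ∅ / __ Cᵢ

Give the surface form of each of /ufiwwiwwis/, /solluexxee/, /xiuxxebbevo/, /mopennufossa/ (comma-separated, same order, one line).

/ufiwwiwwis/: /ww/ is a geminate; the first /w/ deletes. /ww/ is a geminate; the first /w/ deletes. → [ufiwiwis].
/solluexxee/: /ll/ is a geminate; the first /l/ deletes. /xx/ is a geminate; the first /x/ deletes. → [soluexee].
/xiuxxebbevo/: /xx/ is a geminate; the first /x/ deletes. /bb/ is a geminate; the first /b/ deletes. → [xiuxebevo].
/mopennufossa/: /nn/ is a geminate; the first /n/ deletes. /ss/ is a geminate; the first /s/ deletes. → [mopenufosa].

ufiwiwis, soluexee, xiuxebevo, mopenufosa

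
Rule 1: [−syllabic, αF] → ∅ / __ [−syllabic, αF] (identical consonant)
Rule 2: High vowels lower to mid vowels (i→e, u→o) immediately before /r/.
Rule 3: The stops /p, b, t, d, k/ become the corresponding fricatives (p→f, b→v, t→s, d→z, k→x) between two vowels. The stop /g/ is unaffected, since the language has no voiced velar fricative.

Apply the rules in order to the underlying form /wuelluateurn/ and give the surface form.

Rule 1 (degemination): /ll/ is a geminate; the first /l/ deletes. /wuelluateurn/ → wueluateurn.
Rule 2 (pre-rhotic lowering): /u/ is a high vowel immediately before /r/, so it lowers to [o]. /wueluateurn/ → wueluateorn.
Rule 3 (intervocalic spirantization): /t/ is a stop between vowels /a/ and /e/, so it spirantizes to the fricative [s]. /wueluateorn/ → wueluaseorn.

wueluaseorn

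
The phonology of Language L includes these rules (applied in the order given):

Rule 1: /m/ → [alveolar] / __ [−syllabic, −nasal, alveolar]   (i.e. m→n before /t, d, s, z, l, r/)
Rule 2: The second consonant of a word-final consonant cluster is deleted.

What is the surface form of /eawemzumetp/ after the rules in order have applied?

eawenzumet

Rule 1 (nasal place assimilation): /m/ precedes the alveolar consonant /z/, so it assimilates in place to [n]. /eawemzumetp/ → eawenzumetp.
Rule 2 (final cluster simplification): /p/ is the second consonant of a word-final cluster /tp/, so it deletes. /eawenzumetp/ → eawenzumet.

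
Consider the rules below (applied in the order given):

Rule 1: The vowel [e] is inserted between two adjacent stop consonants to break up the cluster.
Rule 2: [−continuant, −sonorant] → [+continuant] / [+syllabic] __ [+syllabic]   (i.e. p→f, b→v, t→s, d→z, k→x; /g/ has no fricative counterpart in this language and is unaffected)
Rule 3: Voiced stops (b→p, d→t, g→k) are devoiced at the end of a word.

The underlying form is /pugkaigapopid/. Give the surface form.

Rule 1 (stop-cluster e-epenthesis): /g/ and /k/ form a stop–stop cluster, so [e] is inserted between them. /pugkaigapopid/ → pugekaigapopid.
Rule 2 (intervocalic spirantization): /k/ is a stop between vowels /e/ and /a/, so it spirantizes to the fricative [x]. /p/ is a stop between vowels /a/ and /o/, so it spirantizes to the fricative [f]. /p/ is a stop between vowels /o/ and /i/, so it spirantizes to the fricative [f]. /pugekaigapopid/ → pugexaigafofid.
Rule 3 (final devoicing): /d/ is a voiced stop in word-final position, so it devoices to [t]. /pugexaigafofid/ → pugexaigafofit.

pugexaigafofit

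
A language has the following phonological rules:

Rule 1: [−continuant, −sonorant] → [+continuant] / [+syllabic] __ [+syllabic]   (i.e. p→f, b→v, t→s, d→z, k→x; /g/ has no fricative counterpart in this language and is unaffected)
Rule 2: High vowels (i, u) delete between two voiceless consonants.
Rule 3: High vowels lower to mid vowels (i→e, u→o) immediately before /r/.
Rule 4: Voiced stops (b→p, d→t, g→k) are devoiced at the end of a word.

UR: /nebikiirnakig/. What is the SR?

Rule 1 (intervocalic spirantization): /b/ is a stop between vowels /e/ and /i/, so it spirantizes to the fricative [v]. /k/ is a stop between vowels /i/ and /i/, so it spirantizes to the fricative [x]. /k/ is a stop between vowels /a/ and /i/, so it spirantizes to the fricative [x]. /nebikiirnakig/ → nevixiirnaxig.
Rule 2 (high vowel syncope): no segment meets the environment; /nevixiirnaxig/ is unchanged.
Rule 3 (pre-rhotic lowering): /i/ is a high vowel immediately before /r/, so it lowers to [e]. /nevixiirnaxig/ → nevixiernaxig.
Rule 4 (final devoicing): /g/ is a voiced stop in word-final position, so it devoices to [k]. /nevixiernaxig/ → nevixiernaxik.

nevixiernaxik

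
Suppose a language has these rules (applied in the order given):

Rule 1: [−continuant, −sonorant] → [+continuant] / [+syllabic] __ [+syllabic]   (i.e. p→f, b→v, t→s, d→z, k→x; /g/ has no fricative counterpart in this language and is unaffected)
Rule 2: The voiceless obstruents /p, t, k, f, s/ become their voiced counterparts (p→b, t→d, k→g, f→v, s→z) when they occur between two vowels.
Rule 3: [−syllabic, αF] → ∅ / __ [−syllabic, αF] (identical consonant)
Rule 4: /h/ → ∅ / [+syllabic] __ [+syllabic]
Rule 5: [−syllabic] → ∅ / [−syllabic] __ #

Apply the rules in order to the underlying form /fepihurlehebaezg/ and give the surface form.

Rule 1 (intervocalic spirantization): /p/ is a stop between vowels /e/ and /i/, so it spirantizes to the fricative [f]. /b/ is a stop between vowels /e/ and /a/, so it spirantizes to the fricative [v]. /fepihurlehebaezg/ → fefihurlehevaezg.
Rule 2 (intervocalic voicing): /f/ is a voiceless obstruent between vowels /e/ and /i/, so it voices to [v]. /fefihurlehevaezg/ → fevihurlehevaezg.
Rule 3 (degemination): no segment meets the environment; /fevihurlehevaezg/ is unchanged.
Rule 4 (intervocalic h-deletion): /h/ occurs between vowels /i/ and /u/, so it deletes. /h/ occurs between vowels /e/ and /e/, so it deletes. /fevihurlehevaezg/ → feviurleevaezg.
Rule 5 (final cluster simplification): /g/ is the second consonant of a word-final cluster /zg/, so it deletes. /feviurleevaezg/ → feviurleevaez.

feviurleevaez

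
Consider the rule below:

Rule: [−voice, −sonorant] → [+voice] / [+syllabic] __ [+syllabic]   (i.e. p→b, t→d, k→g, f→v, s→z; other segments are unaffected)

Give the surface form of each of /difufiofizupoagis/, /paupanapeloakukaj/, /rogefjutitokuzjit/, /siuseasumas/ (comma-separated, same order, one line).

divuviovizuboagis, paubanabeloagugaj, rogefjudidoguzjit, siuzeazumas

/difufiofizupoagis/: /f/ is a voiceless obstruent between vowels /i/ and /u/, so it voices to [v]. /f/ is a voiceless obstruent between vowels /u/ and /i/, so it voices to [v]. /f/ is a voiceless obstruent between vowels /o/ and /i/, so it voices to [v]. /p/ is a voiceless obstruent between vowels /u/ and /o/, so it voices to [b]. → [divuviovizuboagis].
/paupanapeloakukaj/: /p/ is a voiceless obstruent between vowels /u/ and /a/, so it voices to [b]. /p/ is a voiceless obstruent between vowels /a/ and /e/, so it voices to [b]. /k/ is a voiceless obstruent between vowels /a/ and /u/, so it voices to [g]. /k/ is a voiceless obstruent between vowels /u/ and /a/, so it voices to [g]. → [paubanabeloagugaj].
/rogefjutitokuzjit/: /t/ is a voiceless obstruent between vowels /u/ and /i/, so it voices to [d]. /t/ is a voiceless obstruent between vowels /i/ and /o/, so it voices to [d]. /k/ is a voiceless obstruent between vowels /o/ and /u/, so it voices to [g]. → [rogefjudidoguzjit].
/siuseasumas/: /s/ is a voiceless obstruent between vowels /u/ and /e/, so it voices to [z]. /s/ is a voiceless obstruent between vowels /a/ and /u/, so it voices to [z]. → [siuzeazumas].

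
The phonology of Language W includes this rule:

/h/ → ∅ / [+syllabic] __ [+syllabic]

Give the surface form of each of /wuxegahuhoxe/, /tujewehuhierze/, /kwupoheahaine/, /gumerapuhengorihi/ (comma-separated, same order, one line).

/wuxegahuhoxe/: /h/ occurs between vowels /a/ and /u/, so it deletes. /h/ occurs between vowels /u/ and /o/, so it deletes. → [wuxegauoxe].
/tujewehuhierze/: /h/ occurs between vowels /e/ and /u/, so it deletes. /h/ occurs between vowels /u/ and /i/, so it deletes. → [tujeweuierze].
/kwupoheahaine/: /h/ occurs between vowels /o/ and /e/, so it deletes. /h/ occurs between vowels /a/ and /a/, so it deletes. → [kwupoeaaine].
/gumerapuhengorihi/: /h/ occurs between vowels /u/ and /e/, so it deletes. /h/ occurs between vowels /i/ and /i/, so it deletes. → [gumerapuengorii].

wuxegauoxe, tujeweuierze, kwupoeaaine, gumerapuengorii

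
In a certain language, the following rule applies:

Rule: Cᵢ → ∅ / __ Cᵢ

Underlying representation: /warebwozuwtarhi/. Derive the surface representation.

No segment of /warebwozuwtarhi/ meets the structural description of the rule, so the form surfaces unchanged.

warebwozuwtarhi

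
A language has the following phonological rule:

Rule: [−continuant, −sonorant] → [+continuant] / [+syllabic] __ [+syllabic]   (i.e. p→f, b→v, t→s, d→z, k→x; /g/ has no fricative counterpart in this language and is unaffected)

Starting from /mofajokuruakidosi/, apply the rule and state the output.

/k/ is a stop between vowels /o/ and /u/, so it spirantizes to the fricative [x].
/k/ is a stop between vowels /a/ and /i/, so it spirantizes to the fricative [x].
/d/ is a stop between vowels /i/ and /o/, so it spirantizes to the fricative [z].
Surface form: [mofajoxuruaxizosi].

mofajoxuruaxizosi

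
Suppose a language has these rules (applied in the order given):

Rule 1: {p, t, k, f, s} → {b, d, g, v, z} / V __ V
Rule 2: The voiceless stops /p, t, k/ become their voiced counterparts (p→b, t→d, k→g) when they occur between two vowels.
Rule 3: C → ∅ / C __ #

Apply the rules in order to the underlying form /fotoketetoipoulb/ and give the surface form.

Rule 1 (intervocalic voicing): /t/ is a voiceless obstruent between vowels /o/ and /o/, so it voices to [d]. /k/ is a voiceless obstruent between vowels /o/ and /e/, so it voices to [g]. /t/ is a voiceless obstruent between vowels /e/ and /e/, so it voices to [d]. /t/ is a voiceless obstruent between vowels /e/ and /o/, so it voices to [d]. /p/ is a voiceless obstruent between vowels /i/ and /o/, so it voices to [b]. /fotoketetoipoulb/ → fodogededoiboulb.
Rule 2 (intervocalic voicing): no segment meets the environment; /fodogededoiboulb/ is unchanged.
Rule 3 (final cluster simplification): /b/ is the second consonant of a word-final cluster /lb/, so it deletes. /fodogededoiboulb/ → fodogededoiboul.

fodogededoiboul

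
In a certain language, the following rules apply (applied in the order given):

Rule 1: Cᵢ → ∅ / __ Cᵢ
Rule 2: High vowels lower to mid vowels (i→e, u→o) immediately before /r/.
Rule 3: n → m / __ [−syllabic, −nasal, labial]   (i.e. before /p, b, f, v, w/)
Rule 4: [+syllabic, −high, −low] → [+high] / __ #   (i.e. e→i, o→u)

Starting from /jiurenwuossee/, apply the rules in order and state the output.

jioremwuosei

Rule 1 (degemination): /ss/ is a geminate; the first /s/ deletes. /jiurenwuossee/ → jiurenwuosee.
Rule 2 (pre-rhotic lowering): /u/ is a high vowel immediately before /r/, so it lowers to [o]. /jiurenwuosee/ → jiorenwuosee.
Rule 3 (nasal place assimilation): /n/ precedes the labial consonant /w/, so it assimilates in place to [m]. /jiorenwuosee/ → jioremwuosee.
Rule 4 (final vowel raising): /e/ is a mid vowel in word-final position, so it raises to [i]. /jioremwuosee/ → jioremwuosei.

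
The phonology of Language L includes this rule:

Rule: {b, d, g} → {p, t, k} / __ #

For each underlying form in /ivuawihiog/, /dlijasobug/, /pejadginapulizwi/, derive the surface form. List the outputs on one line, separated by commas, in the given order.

ivuawihiok, dlijasobuk, pejadginapulizwi

/ivuawihiog/: /g/ is a voiced stop in word-final position, so it devoices to [k]. → [ivuawihiok].
/dlijasobug/: /g/ is a voiced stop in word-final position, so it devoices to [k]. → [dlijasobuk].
/pejadginapulizwi/: the rule's environment is not met; surfaces unchanged as [pejadginapulizwi].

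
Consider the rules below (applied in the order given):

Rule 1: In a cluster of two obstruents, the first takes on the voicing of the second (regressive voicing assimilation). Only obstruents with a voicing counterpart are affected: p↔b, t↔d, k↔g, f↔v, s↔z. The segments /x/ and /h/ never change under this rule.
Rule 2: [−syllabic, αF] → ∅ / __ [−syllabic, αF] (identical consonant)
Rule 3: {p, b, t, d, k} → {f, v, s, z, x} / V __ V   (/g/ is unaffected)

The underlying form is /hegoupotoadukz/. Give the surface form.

Rule 1 (regressive voicing assimilation): /k/ precedes the voiced obstruent /z/, so it voices to [g] by assimilation. /hegoupotoadukz/ → hegoupotoadugz.
Rule 2 (degemination): no segment meets the environment; /hegoupotoadugz/ is unchanged.
Rule 3 (intervocalic spirantization): /p/ is a stop between vowels /u/ and /o/, so it spirantizes to the fricative [f]. /t/ is a stop between vowels /o/ and /o/, so it spirantizes to the fricative [s]. /d/ is a stop between vowels /a/ and /u/, so it spirantizes to the fricative [z]. /hegoupotoadugz/ → hegoufosoazugz.

hegoufosoazugz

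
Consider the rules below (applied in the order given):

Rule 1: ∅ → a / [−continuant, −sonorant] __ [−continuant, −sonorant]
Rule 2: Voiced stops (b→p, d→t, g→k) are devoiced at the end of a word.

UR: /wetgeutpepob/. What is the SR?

wetageutapepop

Rule 1 (stop-cluster a-epenthesis): /t/ and /g/ form a stop–stop cluster, so [a] is inserted between them. /t/ and /p/ form a stop–stop cluster, so [a] is inserted between them. /wetgeutpepob/ → wetageutapepob.
Rule 2 (final devoicing): /b/ is a voiced stop in word-final position, so it devoices to [p]. /wetageutapepob/ → wetageutapepop.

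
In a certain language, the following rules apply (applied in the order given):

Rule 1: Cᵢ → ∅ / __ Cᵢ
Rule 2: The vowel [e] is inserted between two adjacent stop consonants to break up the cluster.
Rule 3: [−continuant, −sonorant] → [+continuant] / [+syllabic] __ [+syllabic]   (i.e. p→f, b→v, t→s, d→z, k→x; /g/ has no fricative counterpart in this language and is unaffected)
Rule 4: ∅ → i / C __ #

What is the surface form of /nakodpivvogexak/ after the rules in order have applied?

naxozefivogexaki

Rule 1 (degemination): /vv/ is a geminate; the first /v/ deletes. /nakodpivvogexak/ → nakodpivogexak.
Rule 2 (stop-cluster e-epenthesis): /d/ and /p/ form a stop–stop cluster, so [e] is inserted between them. /nakodpivogexak/ → nakodepivogexak.
Rule 3 (intervocalic spirantization): /k/ is a stop between vowels /a/ and /o/, so it spirantizes to the fricative [x]. /d/ is a stop between vowels /o/ and /e/, so it spirantizes to the fricative [z]. /p/ is a stop between vowels /e/ and /i/, so it spirantizes to the fricative [f]. /nakodepivogexak/ → naxozefivogexak.
Rule 4 (final i-epenthesis): the form ends in the consonant /k/, so [i] is inserted word-finally. /naxozefivogexak/ → naxozefivogexaki.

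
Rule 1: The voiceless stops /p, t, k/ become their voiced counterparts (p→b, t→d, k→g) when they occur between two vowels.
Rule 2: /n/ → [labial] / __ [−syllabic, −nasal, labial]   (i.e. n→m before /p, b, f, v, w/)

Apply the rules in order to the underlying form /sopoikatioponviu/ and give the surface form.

Rule 1 (intervocalic voicing): /p/ is a voiceless stop between vowels /o/ and /o/, so it voices to [b]. /k/ is a voiceless stop between vowels /i/ and /a/, so it voices to [g]. /t/ is a voiceless stop between vowels /a/ and /i/, so it voices to [d]. /p/ is a voiceless stop between vowels /o/ and /o/, so it voices to [b]. /sopoikatioponviu/ → soboigadiobonviu.
Rule 2 (nasal place assimilation): /n/ precedes the labial consonant /v/, so it assimilates in place to [m]. /soboigadiobonviu/ → soboigadiobomviu.

soboigadiobomviu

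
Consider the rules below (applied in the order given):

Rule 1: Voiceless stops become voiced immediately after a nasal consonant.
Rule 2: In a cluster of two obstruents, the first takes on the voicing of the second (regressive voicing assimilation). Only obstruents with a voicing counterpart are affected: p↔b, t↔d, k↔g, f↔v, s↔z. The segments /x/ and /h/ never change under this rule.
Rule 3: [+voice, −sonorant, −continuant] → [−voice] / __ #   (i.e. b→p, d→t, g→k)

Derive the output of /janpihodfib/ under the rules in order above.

janbihotfip

Rule 1 (post-nasal voicing): /p/ is a voiceless stop immediately after the nasal /n/, so it voices to [b]. /janpihodfib/ → janbihodfib.
Rule 2 (regressive voicing assimilation): /d/ precedes the voiceless obstruent /f/, so it devoices to [t] by assimilation. /janbihodfib/ → janbihotfib.
Rule 3 (final devoicing): /b/ is a voiced stop in word-final position, so it devoices to [p]. /janbihotfib/ → janbihotfip.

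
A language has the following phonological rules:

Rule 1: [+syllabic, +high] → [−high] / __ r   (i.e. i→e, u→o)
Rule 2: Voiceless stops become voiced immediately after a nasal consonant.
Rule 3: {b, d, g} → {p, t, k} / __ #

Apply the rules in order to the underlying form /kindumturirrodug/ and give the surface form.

Rule 1 (pre-rhotic lowering): /u/ is a high vowel immediately before /r/, so it lowers to [o]. /i/ is a high vowel immediately before /r/, so it lowers to [e]. /kindumturirrodug/ → kindumtorerrodug.
Rule 2 (post-nasal voicing): /t/ is a voiceless stop immediately after the nasal /m/, so it voices to [d]. /kindumtorerrodug/ → kindumdorerrodug.
Rule 3 (final devoicing): /g/ is a voiced stop in word-final position, so it devoices to [k]. /kindumdorerrodug/ → kindumdorerroduk.

kindumdorerroduk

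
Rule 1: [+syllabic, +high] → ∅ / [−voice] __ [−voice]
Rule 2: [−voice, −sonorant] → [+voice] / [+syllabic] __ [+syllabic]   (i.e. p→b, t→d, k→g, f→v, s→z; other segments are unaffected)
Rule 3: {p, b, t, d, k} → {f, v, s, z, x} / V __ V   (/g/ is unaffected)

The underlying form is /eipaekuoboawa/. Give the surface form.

eivaeguovoawa

Rule 1 (high vowel syncope): no segment meets the environment; /eipaekuoboawa/ is unchanged.
Rule 2 (intervocalic voicing): /p/ is a voiceless obstruent between vowels /i/ and /a/, so it voices to [b]. /k/ is a voiceless obstruent between vowels /e/ and /u/, so it voices to [g]. /eipaekuoboawa/ → eibaeguoboawa.
Rule 3 (intervocalic spirantization): /b/ is a stop between vowels /i/ and /a/, so it spirantizes to the fricative [v]. /b/ is a stop between vowels /o/ and /o/, so it spirantizes to the fricative [v]. /eibaeguoboawa/ → eivaeguovoawa.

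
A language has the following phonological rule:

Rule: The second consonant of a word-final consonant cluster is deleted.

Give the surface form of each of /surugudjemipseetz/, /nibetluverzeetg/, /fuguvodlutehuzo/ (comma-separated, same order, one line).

/surugudjemipseetz/: /z/ is the second consonant of a word-final cluster /tz/, so it deletes. → [surugudjemipseet].
/nibetluverzeetg/: /g/ is the second consonant of a word-final cluster /tg/, so it deletes. → [nibetluverzeet].
/fuguvodlutehuzo/: the rule's environment is not met; surfaces unchanged as [fuguvodlutehuzo].

surugudjemipseet, nibetluverzeet, fuguvodlutehuzo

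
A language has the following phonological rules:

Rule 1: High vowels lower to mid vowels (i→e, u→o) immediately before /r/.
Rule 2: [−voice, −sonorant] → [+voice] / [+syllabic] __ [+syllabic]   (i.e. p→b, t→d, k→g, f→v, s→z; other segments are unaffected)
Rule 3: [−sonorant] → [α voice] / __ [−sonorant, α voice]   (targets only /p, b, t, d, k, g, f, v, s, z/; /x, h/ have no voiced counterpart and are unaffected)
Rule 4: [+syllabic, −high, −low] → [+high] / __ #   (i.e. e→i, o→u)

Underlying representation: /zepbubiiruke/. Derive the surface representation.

Rule 1 (pre-rhotic lowering): /i/ is a high vowel immediately before /r/, so it lowers to [e]. /zepbubiiruke/ → zepbubieruke.
Rule 2 (intervocalic voicing): /k/ is a voiceless obstruent between vowels /u/ and /e/, so it voices to [g]. /zepbubieruke/ → zepbubieruge.
Rule 3 (regressive voicing assimilation): /p/ precedes the voiced obstruent /b/, so it voices to [b] by assimilation. /zepbubieruge/ → zebbubieruge.
Rule 4 (final vowel raising): /e/ is a mid vowel in word-final position, so it raises to [i]. /zebbubieruge/ → zebbubierugi.

zebbubierugi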